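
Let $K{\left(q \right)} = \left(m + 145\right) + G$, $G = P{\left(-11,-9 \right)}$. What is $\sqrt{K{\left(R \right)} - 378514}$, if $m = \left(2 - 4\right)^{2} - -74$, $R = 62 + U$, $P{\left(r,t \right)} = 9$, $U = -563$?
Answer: $i \sqrt{378282} \approx 615.05 i$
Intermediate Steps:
$R = -501$ ($R = 62 - 563 = -501$)
$G = 9$
$m = 78$ ($m = \left(-2\right)^{2} + 74 = 4 + 74 = 78$)
$K{\left(q \right)} = 232$ ($K{\left(q \right)} = \left(78 + 145\right) + 9 = 223 + 9 = 232$)
$\sqrt{K{\left(R \right)} - 378514} = \sqrt{232 - 378514} = \sqrt{-378282} = i \sqrt{378282}$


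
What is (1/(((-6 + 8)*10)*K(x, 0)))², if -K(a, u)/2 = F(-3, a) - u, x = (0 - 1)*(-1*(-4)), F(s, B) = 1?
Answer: 1/1600 ≈ 0.00062500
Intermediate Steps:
x = -4 (x = -1*4 = -4)
K(a, u) = -2 + 2*u (K(a, u) = -2*(1 - u) = -2 + 2*u)
(1/(((-6 + 8)*10)*K(x, 0)))² = (1/(((-6 + 8)*10)*(-2 + 2*0)))² = (1/((2*10)*(-2 + 0)))² = (1/(20*(-2)))² = (1/(-40))² = (-1/40)² = 1/1600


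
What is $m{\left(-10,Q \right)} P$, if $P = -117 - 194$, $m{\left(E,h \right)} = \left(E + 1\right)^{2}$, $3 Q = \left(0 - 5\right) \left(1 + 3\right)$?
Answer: $-25191$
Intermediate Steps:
$Q = - \frac{20}{3}$ ($Q = \frac{\left(0 - 5\right) \left(1 + 3\right)}{3} = \frac{\left(-5\right) 4}{3} = \frac{1}{3} \left(-20\right) = - \frac{20}{3} \approx -6.6667$)
$m{\left(E,h \right)} = \left(1 + E\right)^{2}$
$P = -311$
$m{\left(-10,Q \right)} P = \left(1 - 10\right)^{2} \left(-311\right) = \left(-9\right)^{2} \left(-311\right) = 81 \left(-311\right) = -25191$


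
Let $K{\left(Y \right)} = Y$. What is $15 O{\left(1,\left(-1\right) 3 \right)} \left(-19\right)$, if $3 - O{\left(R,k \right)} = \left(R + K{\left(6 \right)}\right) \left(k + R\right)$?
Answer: $-4845$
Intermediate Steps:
$O{\left(R,k \right)} = 3 - \left(6 + R\right) \left(R + k\right)$ ($O{\left(R,k \right)} = 3 - \left(R + 6\right) \left(k + R\right) = 3 - \left(6 + R\right) \left(R + k\right)$)
$15 O{\left(1,\left(-1\right) 3 \right)} \left(-19\right) = 15 \left(3 - 1^{2} - 6 - 6 \left(\left(-1\right) 3\right) - 1 \left(\left(-1\right) 3\right)\right) \left(-19\right) = 15 \left(3 - 1 - 6 - -18 - 1 \left(-3\right)\right) \left(-19\right) = 15 \left(3 - 1 - 6 + 18 + 3\right) \left(-19\right) = 15 \cdot 17 \left(-19\right) = 255 \left(-19\right) = -4845$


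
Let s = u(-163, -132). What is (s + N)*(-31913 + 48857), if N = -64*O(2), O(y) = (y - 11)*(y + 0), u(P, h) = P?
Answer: 16757616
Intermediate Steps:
O(y) = y*(-11 + y) (O(y) = (-11 + y)*y = y*(-11 + y))
s = -163
N = 1152 (N = -128*(-11 + 2) = -128*(-9) = -64*(-18) = 1152)
(s + N)*(-31913 + 48857) = (-163 + 1152)*(-31913 + 48857) = 989*16944 = 16757616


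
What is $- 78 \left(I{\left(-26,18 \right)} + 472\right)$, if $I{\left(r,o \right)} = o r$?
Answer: $-312$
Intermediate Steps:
$- 78 \left(I{\left(-26,18 \right)} + 472\right) = - 78 \left(18 \left(-26\right) + 472\right) = - 78 \left(-468 + 472\right) = \left(-78\right) 4 = -312$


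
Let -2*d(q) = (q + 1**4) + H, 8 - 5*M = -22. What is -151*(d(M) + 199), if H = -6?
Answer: -59947/2 ≈ -29974.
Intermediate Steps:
M = 6 (M = 8/5 - 1/5*(-22) = 8/5 + 22/5 = 6)
d(q) = 5/2 - q/2 (d(q) = -((q + 1**4) - 6)/2 = -((q + 1) - 6)/2 = -((1 + q) - 6)/2 = -(-5 + q)/2 = 5/2 - q/2)
-151*(d(M) + 199) = -151*((5/2 - 1/2*6) + 199) = -151*((5/2 - 3) + 199) = -151*(-1/2 + 199) = -151*397/2 = -59947/2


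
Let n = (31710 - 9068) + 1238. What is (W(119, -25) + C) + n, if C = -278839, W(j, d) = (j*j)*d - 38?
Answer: -609022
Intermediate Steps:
W(j, d) = -38 + d*j² (W(j, d) = j²*d - 38 = d*j² - 38 = -38 + d*j²)
n = 23880 (n = 22642 + 1238 = 23880)
(W(119, -25) + C) + n = ((-38 - 25*119²) - 278839) + 23880 = ((-38 - 25*14161) - 278839) + 23880 = ((-38 - 354025) - 278839) + 23880 = (-354063 - 278839) + 23880 = -632902 + 23880 = -609022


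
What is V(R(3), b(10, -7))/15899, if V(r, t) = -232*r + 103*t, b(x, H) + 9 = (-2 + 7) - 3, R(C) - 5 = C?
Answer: -2577/15899 ≈ -0.16209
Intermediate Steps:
R(C) = 5 + C
b(x, H) = -7 (b(x, H) = -9 + ((-2 + 7) - 3) = -9 + (5 - 3) = -9 + 2 = -7)
V(R(3), b(10, -7))/15899 = (-232*(5 + 3) + 103*(-7))/15899 = (-232*8 - 721)*(1/15899) = (-1856 - 721)*(1/15899) = -2577*1/15899 = -2577/15899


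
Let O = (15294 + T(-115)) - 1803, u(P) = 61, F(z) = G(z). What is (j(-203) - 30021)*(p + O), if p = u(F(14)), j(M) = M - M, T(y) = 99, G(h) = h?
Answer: -409816671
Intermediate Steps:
F(z) = z
j(M) = 0
p = 61
O = 13590 (O = (15294 + 99) - 1803 = 15393 - 1803 = 13590)
(j(-203) - 30021)*(p + O) = (0 - 30021)*(61 + 13590) = -30021*13651 = -409816671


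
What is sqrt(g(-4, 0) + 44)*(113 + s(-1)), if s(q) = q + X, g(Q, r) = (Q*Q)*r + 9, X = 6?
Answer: 118*sqrt(53) ≈ 859.05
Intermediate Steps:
g(Q, r) = 9 + r*Q**2 (g(Q, r) = Q**2*r + 9 = r*Q**2 + 9 = 9 + r*Q**2)
s(q) = 6 + q (s(q) = q + 6 = 6 + q)
sqrt(g(-4, 0) + 44)*(113 + s(-1)) = sqrt((9 + 0*(-4)**2) + 44)*(113 + (6 - 1)) = sqrt((9 + 0*16) + 44)*(113 + 5) = sqrt((9 + 0) + 44)*118 = sqrt(9 + 44)*118 = sqrt(53)*118 = 118*sqrt(53)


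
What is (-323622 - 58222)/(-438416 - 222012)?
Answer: 95461/165107 ≈ 0.57818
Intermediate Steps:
(-323622 - 58222)/(-438416 - 222012) = -381844/(-660428) = -381844*(-1/660428) = 95461/165107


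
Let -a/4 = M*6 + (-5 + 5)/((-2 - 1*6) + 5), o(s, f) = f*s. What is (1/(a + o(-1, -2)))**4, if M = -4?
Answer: 1/92236816 ≈ 1.0842e-8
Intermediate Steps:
a = 96 (a = -4*(-4*6 + (-5 + 5)/((-2 - 1*6) + 5)) = -4*(-24 + 0/((-2 - 6) + 5)) = -4*(-24 + 0/(-8 + 5)) = -4*(-24 + 0/(-3)) = -4*(-24 + 0*(-1/3)) = -4*(-24 + 0) = -4*(-24) = 96)
(1/(a + o(-1, -2)))**4 = (1/(96 - 2*(-1)))**4 = (1/(96 + 2))**4 = (1/98)**4 = 1/92236816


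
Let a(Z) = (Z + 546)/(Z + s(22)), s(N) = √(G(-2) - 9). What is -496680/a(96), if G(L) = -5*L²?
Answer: -7946880/107 - 82780*I*√29/107 ≈ -74270.0 - 4166.2*I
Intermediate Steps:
s(N) = I*√29 (s(N) = √(-5*(-2)² - 9) = √(-5*4 - 9) = √(-20 - 9) = √(-29) = I*√29)
a(Z) = (546 + Z)/(Z + I*√29) (a(Z) = (Z + 546)/(Z + I*√29) = (546 + Z)/(Z + I*√29))
-496680/a(96) = -496680*(96 + I*√29)/(546 + 96) = -(7946880/107 + 82780*I*√29/107) = -496680*(16/107 + I*√29/642) = -7946880/107 - 82780*I*√29/107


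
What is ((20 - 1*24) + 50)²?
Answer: 2116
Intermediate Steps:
((20 - 1*24) + 50)² = ((20 - 24) + 50)² = (-4 + 50)² = 46² = 2116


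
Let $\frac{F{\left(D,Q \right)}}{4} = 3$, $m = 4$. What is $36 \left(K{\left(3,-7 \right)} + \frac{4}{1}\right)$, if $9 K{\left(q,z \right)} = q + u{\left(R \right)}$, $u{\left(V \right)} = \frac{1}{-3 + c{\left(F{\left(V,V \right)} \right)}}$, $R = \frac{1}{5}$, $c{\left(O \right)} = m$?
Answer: $160$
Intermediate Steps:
$F{\left(D,Q \right)} = 12$ ($F{\left(D,Q \right)} = 4 \cdot 3 = 12$)
$c{\left(O \right)} = 4$
$R = \frac{1}{5} \approx 0.2$
$u{\left(V \right)} = 1$ ($u{\left(V \right)} = \frac{1}{-3 + 4} = 1^{-1} = 1$)
$K{\left(q,z \right)} = \frac{1}{9} + \frac{q}{9}$ ($K{\left(q,z \right)} = \frac{q + 1}{9} = \frac{1 + q}{9} = \frac{1}{9} + \frac{q}{9}$)
$36 \left(K{\left(3,-7 \right)} + \frac{4}{1}\right) = 36 \left(\left(\frac{1}{9} + \frac{1}{9} \cdot 3\right) + \frac{4}{1}\right) = 36 \left(\left(\frac{1}{9} + \frac{1}{3}\right) + 4 \cdot 1\right) = 36 \left(\frac{4}{9} + 4\right) = 36 \cdot \frac{40}{9} = 160$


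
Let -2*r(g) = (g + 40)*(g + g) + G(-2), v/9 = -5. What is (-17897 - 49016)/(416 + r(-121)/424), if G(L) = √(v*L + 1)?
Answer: -18904579801184/110999583465 - 56742224*√91/110999583465 ≈ -170.32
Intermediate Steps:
v = -45 (v = 9*(-5) = -45)
G(L) = √(1 - 45*L) (G(L) = √(-45*L + 1) = √(1 - 45*L))
r(g) = -√91/2 - g*(40 + g) (r(g) = -((g + 40)*(g + g) + √(1 - 45*(-2)))/2 = -((40 + g)*(2*g) + √(1 + 90))/2 = -(2*g*(40 + g) + √91)/2 = -(√91 + 2*g*(40 + g))/2 = -√91/2 - g*(40 + g))
(-17897 - 49016)/(416 + r(-121)/424) = (-17897 - 49016)/(416 + (-1*(-121)² - 40*(-121) - √91/2)/424) = -66913/(416 + (-1*14641 + 4840 - √91/2)*(1/424)) = -66913/(416 + (-14641 + 4840 - √91/2)*(1/424)) = -66913/(416 + (-9801 - √91/2)*(1/424)) = -66913/(416 + (-9801/424 - √91/848)) = -66913/(166583/424 - √91/848)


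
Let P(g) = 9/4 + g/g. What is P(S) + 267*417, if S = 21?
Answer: 445369/4 ≈ 1.1134e+5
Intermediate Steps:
P(g) = 13/4 (P(g) = 9*(¼) + 1 = 9/4 + 1 = 13/4)
P(S) + 267*417 = 13/4 + 267*417 = 13/4 + 111339 = 445369/4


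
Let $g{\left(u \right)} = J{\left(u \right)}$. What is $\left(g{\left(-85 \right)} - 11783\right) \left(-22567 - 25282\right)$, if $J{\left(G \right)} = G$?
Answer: $567871932$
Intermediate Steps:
$g{\left(u \right)} = u$
$\left(g{\left(-85 \right)} - 11783\right) \left(-22567 - 25282\right) = \left(-85 - 11783\right) \left(-22567 - 25282\right) = \left(-11868\right) \left(-47849\right) = 567871932$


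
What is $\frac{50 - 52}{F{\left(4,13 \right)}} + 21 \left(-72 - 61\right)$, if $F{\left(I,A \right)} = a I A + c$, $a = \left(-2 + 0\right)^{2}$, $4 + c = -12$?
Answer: $- \frac{268129}{96} \approx -2793.0$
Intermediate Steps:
$c = -16$ ($c = -4 - 12 = -16$)
$a = 4$ ($a = \left(-2\right)^{2} = 4$)
$F{\left(I,A \right)} = -16 + 4 A I$ ($F{\left(I,A \right)} = 4 I A - 16 = 4 A I - 16 = -16 + 4 A I$)
$\frac{50 - 52}{F{\left(4,13 \right)}} + 21 \left(-72 - 61\right) = \frac{50 - 52}{-16 + 4 \cdot 13 \cdot 4} + 21 \left(-72 - 61\right) = - \frac{2}{-16 + 208} + 21 \left(-133\right) = - \frac{2}{192} - 2793 = \left(-2\right) \frac{1}{192} - 2793 = - \frac{1}{96} - 2793 = - \frac{268129}{96}$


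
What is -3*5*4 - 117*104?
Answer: -12228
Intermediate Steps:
-3*5*4 - 117*104 = -15*4 - 12168 = -60 - 12168 = -12228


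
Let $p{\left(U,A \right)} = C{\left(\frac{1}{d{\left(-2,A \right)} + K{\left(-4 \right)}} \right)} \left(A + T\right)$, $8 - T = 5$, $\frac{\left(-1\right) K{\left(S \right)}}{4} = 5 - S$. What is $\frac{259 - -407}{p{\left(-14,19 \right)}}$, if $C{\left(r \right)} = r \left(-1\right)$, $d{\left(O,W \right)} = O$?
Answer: $\frac{12654}{11} \approx 1150.4$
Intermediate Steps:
$K{\left(S \right)} = -20 + 4 S$ ($K{\left(S \right)} = - 4 \left(5 - S\right) = -20 + 4 S$)
$C{\left(r \right)} = - r$
$T = 3$ ($T = 8 - 5 = 3$)
$p{\left(U,A \right)} = \frac{3}{38} + \frac{A}{38}$ ($p{\left(U,A \right)} = - \frac{1}{-2 + \left(-20 + 4 \left(-4\right)\right)} \left(A + 3\right) = - \frac{1}{-2 - 36} \left(3 + A\right) = - \frac{1}{-38} \left(3 + A\right) = \left(-1\right) \left(- \frac{1}{38}\right) \left(3 + A\right) = \frac{3 + A}{38} = \frac{3}{38} + \frac{A}{38}$)
$\frac{259 - -407}{p{\left(-14,19 \right)}} = \frac{259 - -407}{\frac{3}{38} + \frac{1}{38} \cdot 19} = \frac{259 + 407}{\frac{3}{38} + \frac{1}{2}} = \frac{666}{\frac{11}{19}} = 666 \cdot \frac{19}{11} = \frac{12654}{11}$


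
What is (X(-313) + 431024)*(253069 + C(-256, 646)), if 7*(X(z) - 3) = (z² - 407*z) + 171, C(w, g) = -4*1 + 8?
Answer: 820644878560/7 ≈ 1.1723e+11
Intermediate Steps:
C(w, g) = 4 (C(w, g) = -4 + 8 = 4)
X(z) = 192/7 - 407*z/7 + z²/7 (X(z) = 3 + ((z² - 407*z) + 171)/7 = 3 + (171 + z² - 407*z)/7 = 3 + (171/7 - 407*z/7 + z²/7) = 192/7 - 407*z/7 + z²/7)
(X(-313) + 431024)*(253069 + C(-256, 646)) = ((192/7 - 407/7*(-313) + (⅐)*(-313)²) + 431024)*(253069 + 4) = ((192/7 + 127391/7 + (⅐)*97969) + 431024)*253073 = ((192/7 + 127391/7 + 97969/7) + 431024)*253073 = (225552/7 + 431024)*253073 = (3242720/7)*253073 = 820644878560/7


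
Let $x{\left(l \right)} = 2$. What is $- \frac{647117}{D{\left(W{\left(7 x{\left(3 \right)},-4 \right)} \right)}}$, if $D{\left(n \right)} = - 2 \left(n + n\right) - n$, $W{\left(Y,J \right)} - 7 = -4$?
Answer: $\frac{647117}{15} \approx 43141.0$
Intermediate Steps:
$W{\left(Y,J \right)} = 3$ ($W{\left(Y,J \right)} = 7 - 4 = 3$)
$D{\left(n \right)} = - 5 n$ ($D{\left(n \right)} = - 2 \cdot 2 n - n = - 4 n - n = - 5 n$)
$- \frac{647117}{D{\left(W{\left(7 x{\left(3 \right)},-4 \right)} \right)}} = - \frac{647117}{\left(-5\right) 3} = - \frac{647117}{-15} = \left(-647117\right) \left(- \frac{1}{15}\right) = \frac{647117}{15}$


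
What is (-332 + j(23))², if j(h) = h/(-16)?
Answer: 28462225/256 ≈ 1.1118e+5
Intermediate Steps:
j(h) = -h/16 (j(h) = h*(-1/16) = -h/16)
(-332 + j(23))² = (-332 - 1/16*23)² = (-332 - 23/16)² = (-5335/16)² = 28462225/256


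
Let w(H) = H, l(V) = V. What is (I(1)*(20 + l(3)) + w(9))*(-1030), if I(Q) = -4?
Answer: 85490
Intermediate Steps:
(I(1)*(20 + l(3)) + w(9))*(-1030) = (-4*(20 + 3) + 9)*(-1030) = (-4*23 + 9)*(-1030) = (-92 + 9)*(-1030) = -83*(-1030) = 85490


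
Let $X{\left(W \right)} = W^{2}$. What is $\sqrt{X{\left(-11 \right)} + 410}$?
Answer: $3 \sqrt{59} \approx 23.043$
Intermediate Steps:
$\sqrt{X{\left(-11 \right)} + 410} = \sqrt{\left(-11\right)^{2} + 410} = \sqrt{121 + 410} = \sqrt{531} = 3 \sqrt{59}$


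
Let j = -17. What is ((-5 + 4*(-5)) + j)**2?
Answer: 1764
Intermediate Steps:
((-5 + 4*(-5)) + j)**2 = ((-5 + 4*(-5)) - 17)**2 = ((-5 - 20) - 17)**2 = (-25 - 17)**2 = (-42)**2 = 1764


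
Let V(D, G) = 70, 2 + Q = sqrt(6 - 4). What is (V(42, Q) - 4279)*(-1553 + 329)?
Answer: 5151816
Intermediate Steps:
Q = -2 + sqrt(2) (Q = -2 + sqrt(6 - 4) = -2 + sqrt(2) ≈ -0.58579)
(V(42, Q) - 4279)*(-1553 + 329) = (70 - 4279)*(-1553 + 329) = -4209*(-1224) = 5151816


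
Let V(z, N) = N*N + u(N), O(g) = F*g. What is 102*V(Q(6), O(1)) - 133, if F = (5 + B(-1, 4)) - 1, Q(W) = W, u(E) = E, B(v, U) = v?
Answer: 1091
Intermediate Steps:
F = 3 (F = (5 - 1) - 1 = 4 - 1 = 3)
O(g) = 3*g
V(z, N) = N + N**2 (V(z, N) = N*N + N = N**2 + N = N + N**2)
102*V(Q(6), O(1)) - 133 = 102*((3*1)*(1 + 3*1)) - 133 = 102*(3*(1 + 3)) - 133 = 102*(3*4) - 133 = 102*12 - 133 = 1224 - 133 = 1091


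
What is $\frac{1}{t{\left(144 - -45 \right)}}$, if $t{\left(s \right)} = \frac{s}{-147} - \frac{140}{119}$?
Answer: $- \frac{119}{293} \approx -0.40614$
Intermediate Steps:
$t{\left(s \right)} = - \frac{20}{17} - \frac{s}{147}$ ($t{\left(s \right)} = s \left(- \frac{1}{147}\right) - \frac{20}{17} = - \frac{s}{147} - \frac{20}{17} = - \frac{20}{17} - \frac{s}{147}$)
$\frac{1}{t{\left(144 - -45 \right)}} = \frac{1}{- \frac{20}{17} - \frac{144 - -45}{147}} = \frac{1}{- \frac{20}{17} - \frac{144 + 45}{147}} = \frac{1}{- \frac{20}{17} - \frac{9}{7}} = \frac{1}{- \frac{293}{119}} = - \frac{119}{293}$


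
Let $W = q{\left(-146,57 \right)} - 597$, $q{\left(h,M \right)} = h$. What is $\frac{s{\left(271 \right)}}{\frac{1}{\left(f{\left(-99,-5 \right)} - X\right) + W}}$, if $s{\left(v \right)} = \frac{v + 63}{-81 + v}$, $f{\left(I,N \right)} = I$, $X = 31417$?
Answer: $- \frac{5387253}{95} \approx -56708.0$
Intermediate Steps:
$s{\left(v \right)} = \frac{63 + v}{-81 + v}$
$W = -743$ ($W = -146 - 597 = -743$)
$\frac{s{\left(271 \right)}}{\frac{1}{\left(f{\left(-99,-5 \right)} - X\right) + W}} = \frac{\frac{1}{-81 + 271} \left(63 + 271\right)}{\frac{1}{\left(-99 - 31417\right) - 743}} = \frac{\frac{1}{190} \cdot 334}{\frac{1}{\left(-99 - 31417\right) - 743}} = \frac{\frac{1}{190} \cdot 334}{\frac{1}{-31516 - 743}} = \frac{167}{95 \frac{1}{-32259}} = \frac{167}{95 \left(- \frac{1}{32259}\right)} = \frac{167}{95} \left(-32259\right) = - \frac{5387253}{95}$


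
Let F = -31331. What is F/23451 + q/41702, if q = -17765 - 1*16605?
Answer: -1056288116/488976801 ≈ -2.1602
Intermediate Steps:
q = -34370 (q = -17765 - 16605 = -34370)
F/23451 + q/41702 = -31331/23451 - 34370/41702 = -31331*1/23451 - 34370*1/41702 = -31331/23451 - 17185/20851 = -1056288116/488976801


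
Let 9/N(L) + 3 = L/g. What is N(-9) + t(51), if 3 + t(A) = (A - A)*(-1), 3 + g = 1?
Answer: 3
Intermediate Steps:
g = -2 (g = -3 + 1 = -2)
t(A) = -3 (t(A) = -3 + (A - A)*(-1) = -3 + 0*(-1) = -3 + 0 = -3)
N(L) = 9/(-3 - L/2) (N(L) = 9/(-3 + L/(-2)) = 9/(-3 + L*(-1/2)) = 9/(-3 - L/2))
N(-9) + t(51) = -18/(6 - 9) - 3 = -18/(-3) - 3 = -18*(-1/3) - 3 = 6 - 3 = 3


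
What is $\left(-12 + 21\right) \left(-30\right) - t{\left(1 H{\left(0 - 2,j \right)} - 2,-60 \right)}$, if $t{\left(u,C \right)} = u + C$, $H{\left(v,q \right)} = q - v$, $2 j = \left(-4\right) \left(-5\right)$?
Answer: $-220$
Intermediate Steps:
$j = 10$ ($j = \frac{\left(-4\right) \left(-5\right)}{2} = \frac{1}{2} \cdot 20 = 10$)
$t{\left(u,C \right)} = C + u$
$\left(-12 + 21\right) \left(-30\right) - t{\left(1 H{\left(0 - 2,j \right)} - 2,-60 \right)} = \left(-12 + 21\right) \left(-30\right) - \left(-60 - \left(2 - \left(10 - \left(0 - 2\right)\right)\right)\right) = 9 \left(-30\right) - \left(-60 - \left(2 - \left(10 - \left(0 - 2\right)\right)\right)\right) = -270 - \left(-60 - \left(2 - \left(10 - -2\right)\right)\right) = -270 - \left(-60 - \left(2 - \left(10 + 2\right)\right)\right) = -270 - \left(-60 + \left(1 \cdot 12 - 2\right)\right) = -270 - \left(-60 + \left(12 - 2\right)\right) = -270 - \left(-60 + 10\right) = -270 - -50 = -270 + 50 = -220$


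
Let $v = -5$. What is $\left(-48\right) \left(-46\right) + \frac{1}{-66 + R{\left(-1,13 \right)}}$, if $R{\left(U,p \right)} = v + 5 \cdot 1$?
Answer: $\frac{145727}{66} \approx 2208.0$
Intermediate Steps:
$R{\left(U,p \right)} = 0$ ($R{\left(U,p \right)} = -5 + 5 \cdot 1 = -5 + 5 = 0$)
$\left(-48\right) \left(-46\right) + \frac{1}{-66 + R{\left(-1,13 \right)}} = \left(-48\right) \left(-46\right) + \frac{1}{-66 + 0} = 2208 + \frac{1}{-66} = 2208 - \frac{1}{66} = \frac{145727}{66}$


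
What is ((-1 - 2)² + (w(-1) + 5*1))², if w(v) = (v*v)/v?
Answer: 169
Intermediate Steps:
w(v) = v (w(v) = v²/v = v)
((-1 - 2)² + (w(-1) + 5*1))² = ((-1 - 2)² + (-1 + 5*1))² = ((-3)² + (-1 + 5))² = (9 + 4)² = 13² = 169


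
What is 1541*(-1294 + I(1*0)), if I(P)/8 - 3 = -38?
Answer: -2425534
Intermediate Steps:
I(P) = -280 (I(P) = 24 + 8*(-38) = 24 - 304 = -280)
1541*(-1294 + I(1*0)) = 1541*(-1294 - 280) = 1541*(-1574) = -2425534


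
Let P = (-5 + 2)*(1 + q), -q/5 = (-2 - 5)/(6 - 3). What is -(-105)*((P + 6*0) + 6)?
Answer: -3360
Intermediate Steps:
q = 35/3 (q = -5*(-2 - 5)/(6 - 3) = -(-35)/3 = -5*(-7/3) = 35/3 ≈ 11.667)
P = -38 (P = (-5 + 2)*(1 + 35/3) = -3*38/3 = -38)
-(-105)*((P + 6*0) + 6) = -(-105)*((-38 + 6*0) + 6) = -(-105)*((-38 + 0) + 6) = -(-105)*(-38 + 6) = -(-105)*(-32) = -21*160 = -3360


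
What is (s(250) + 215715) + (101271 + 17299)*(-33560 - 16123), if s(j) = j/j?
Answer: -5890697594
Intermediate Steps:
s(j) = 1
(s(250) + 215715) + (101271 + 17299)*(-33560 - 16123) = (1 + 215715) + (101271 + 17299)*(-33560 - 16123) = 215716 + 118570*(-49683) = 215716 - 5890913310 = -5890697594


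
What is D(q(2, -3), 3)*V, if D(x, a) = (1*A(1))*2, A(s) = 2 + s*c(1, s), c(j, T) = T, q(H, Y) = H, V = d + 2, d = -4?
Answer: -12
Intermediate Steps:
V = -2 (V = -4 + 2 = -2)
A(s) = 2 + s² (A(s) = 2 + s*s = 2 + s²)
D(x, a) = 6 (D(x, a) = (1*(2 + 1²))*2 = (1*(2 + 1))*2 = (1*3)*2 = 3*2 = 6)
D(q(2, -3), 3)*V = 6*(-2) = -12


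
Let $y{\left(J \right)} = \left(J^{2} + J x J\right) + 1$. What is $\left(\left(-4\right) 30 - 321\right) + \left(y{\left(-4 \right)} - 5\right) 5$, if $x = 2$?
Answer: $-221$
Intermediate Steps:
$y{\left(J \right)} = 1 + 3 J^{2}$ ($y{\left(J \right)} = \left(J^{2} + J 2 J\right) + 1 = \left(J^{2} + 2 J J\right) + 1 = \left(J^{2} + 2 J^{2}\right) + 1 = 3 J^{2} + 1 = 1 + 3 J^{2}$)
$\left(\left(-4\right) 30 - 321\right) + \left(y{\left(-4 \right)} - 5\right) 5 = \left(\left(-4\right) 30 - 321\right) + \left(\left(1 + 3 \left(-4\right)^{2}\right) - 5\right) 5 = \left(-120 - 321\right) + \left(\left(1 + 3 \cdot 16\right) - 5\right) 5 = -441 + \left(\left(1 + 48\right) - 5\right) 5 = -441 + \left(49 - 5\right) 5 = -441 + 44 \cdot 5 = -441 + 220 = -221$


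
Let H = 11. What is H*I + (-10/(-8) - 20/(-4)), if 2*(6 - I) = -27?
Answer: 883/4 ≈ 220.75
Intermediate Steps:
I = 39/2 (I = 6 - 1/2*(-27) = 6 + 27/2 = 39/2 ≈ 19.500)
H*I + (-10/(-8) - 20/(-4)) = 11*(39/2) + (-10/(-8) - 20/(-4)) = 429/2 + (-10*(-1/8) - 20*(-1/4)) = 429/2 + (5/4 + 5) = 429/2 + 25/4 = 883/4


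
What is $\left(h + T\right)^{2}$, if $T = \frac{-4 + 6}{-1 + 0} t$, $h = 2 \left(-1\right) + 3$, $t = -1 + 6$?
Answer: $81$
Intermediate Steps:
$t = 5$
$h = 1$ ($h = -2 + 3 = 1$)
$T = -10$ ($T = \frac{-4 + 6}{-1 + 0} \cdot 5 = \frac{2}{-1} \cdot 5 = 2 \left(-1\right) 5 = \left(-2\right) 5 = -10$)
$\left(h + T\right)^{2} = \left(1 - 10\right)^{2} = \left(-9\right)^{2} = 81$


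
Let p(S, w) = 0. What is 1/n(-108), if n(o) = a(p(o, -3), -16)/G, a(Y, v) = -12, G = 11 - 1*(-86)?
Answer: -97/12 ≈ -8.0833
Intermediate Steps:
G = 97 (G = 11 + 86 = 97)
n(o) = -12/97
1/n(-108) = 1/(-12/97) = -97/12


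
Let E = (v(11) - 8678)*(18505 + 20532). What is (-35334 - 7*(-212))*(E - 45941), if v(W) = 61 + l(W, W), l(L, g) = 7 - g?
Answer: 11393365624300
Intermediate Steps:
v(W) = 68 - W (v(W) = 61 + (7 - W) = 68 - W)
E = -336537977 (E = ((68 - 1*11) - 8678)*(18505 + 20532) = ((68 - 11) - 8678)*39037 = (57 - 8678)*39037 = -8621*39037 = -336537977)
(-35334 - 7*(-212))*(E - 45941) = (-35334 - 7*(-212))*(-336537977 - 45941) = (-35334 + 1484)*(-336583918) = -33850*(-336583918) = 11393365624300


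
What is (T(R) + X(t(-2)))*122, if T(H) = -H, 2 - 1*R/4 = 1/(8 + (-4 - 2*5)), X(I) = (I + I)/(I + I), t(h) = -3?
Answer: -2806/3 ≈ -935.33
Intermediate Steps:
X(I) = 1 (X(I) = (2*I)/((2*I)) = (2*I)*(1/(2*I)) = 1)
R = 26/3 (R = 8 - 4/(8 + (-4 - 2*5)) = 8 - 4/(8 + (-4 - 10)) = 8 - 4/(8 - 14) = 8 - 4/(-6) = 8 - 4*(-⅙) = 8 + ⅔ = 26/3 ≈ 8.6667)
(T(R) + X(t(-2)))*122 = (-1*26/3 + 1)*122 = (-26/3 + 1)*122 = -23/3*122 = -2806/3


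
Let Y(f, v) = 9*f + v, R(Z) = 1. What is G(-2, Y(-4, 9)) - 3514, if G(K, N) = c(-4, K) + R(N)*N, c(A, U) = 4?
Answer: -3537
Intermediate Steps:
Y(f, v) = v + 9*f
G(K, N) = 4 + N (G(K, N) = 4 + 1*N = 4 + N)
G(-2, Y(-4, 9)) - 3514 = (4 + (9 + 9*(-4))) - 3514 = (4 + (9 - 36)) - 3514 = (4 - 27) - 3514 = -23 - 3514 = -3537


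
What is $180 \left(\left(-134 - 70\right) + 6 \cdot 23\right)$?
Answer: $-11880$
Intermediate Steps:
$180 \left(\left(-134 - 70\right) + 6 \cdot 23\right) = 180 \left(-204 + 138\right) = 180 \left(-66\right) = -11880$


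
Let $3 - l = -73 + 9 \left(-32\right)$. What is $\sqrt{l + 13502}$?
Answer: $\sqrt{13866} \approx 117.75$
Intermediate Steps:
$l = 364$ ($l = 3 - \left(-73 + 9 \left(-32\right)\right) = 3 - \left(-73 - 288\right) = 3 - -361 = 3 + 361 = 364$)
$\sqrt{l + 13502} = \sqrt{364 + 13502} = \sqrt{13866}$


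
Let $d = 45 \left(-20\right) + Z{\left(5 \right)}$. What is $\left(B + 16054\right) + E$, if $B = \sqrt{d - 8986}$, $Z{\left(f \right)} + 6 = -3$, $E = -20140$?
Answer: $-4086 + i \sqrt{9895} \approx -4086.0 + 99.474 i$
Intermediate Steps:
$Z{\left(f \right)} = -9$ ($Z{\left(f \right)} = -6 - 3 = -9$)
$d = -909$ ($d = 45 \left(-20\right) - 9 = -900 - 9 = -909$)
$B = i \sqrt{9895}$ ($B = \sqrt{-909 - 8986} = \sqrt{-9895} = i \sqrt{9895} \approx 99.474 i$)
$\left(B + 16054\right) + E = \left(i \sqrt{9895} + 16054\right) - 20140 = \left(16054 + i \sqrt{9895}\right) - 20140 = -4086 + i \sqrt{9895}$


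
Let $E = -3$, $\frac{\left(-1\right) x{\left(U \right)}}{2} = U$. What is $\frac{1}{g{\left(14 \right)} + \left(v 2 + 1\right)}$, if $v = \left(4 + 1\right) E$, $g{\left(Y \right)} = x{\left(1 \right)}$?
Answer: $- \frac{1}{31} \approx -0.032258$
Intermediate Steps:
$x{\left(U \right)} = - 2 U$
$g{\left(Y \right)} = -2$ ($g{\left(Y \right)} = \left(-2\right) 1 = -2$)
$v = -15$ ($v = \left(4 + 1\right) \left(-3\right) = 5 \left(-3\right) = -15$)
$\frac{1}{g{\left(14 \right)} + \left(v 2 + 1\right)} = \frac{1}{-2 + \left(\left(-15\right) 2 + 1\right)} = \frac{1}{-2 + \left(-30 + 1\right)} = \frac{1}{-2 - 29} = \frac{1}{-31} = - \frac{1}{31}$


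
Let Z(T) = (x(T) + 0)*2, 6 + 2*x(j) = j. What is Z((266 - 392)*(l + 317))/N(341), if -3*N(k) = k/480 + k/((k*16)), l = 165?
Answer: 1650240/7 ≈ 2.3575e+5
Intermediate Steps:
x(j) = -3 + j/2
N(k) = -1/48 - k/1440 (N(k) = -(k/480 + k/((k*16)))/3 = -(k*(1/480) + k/((16*k)))/3 = -(k/480 + k*(1/(16*k)))/3 = -(k/480 + 1/16)/3 = -(1/16 + k/480)/3 = -1/48 - k/1440)
Z(T) = -6 + T (Z(T) = ((-3 + T/2) + 0)*2 = (-3 + T/2)*2 = -6 + T)
Z((266 - 392)*(l + 317))/N(341) = (-6 + (266 - 392)*(165 + 317))/(-1/48 - 1/1440*341) = (-6 - 126*482)/(-1/48 - 341/1440) = (-6 - 60732)/(-371/1440) = -60738*(-1440/371) = 1650240/7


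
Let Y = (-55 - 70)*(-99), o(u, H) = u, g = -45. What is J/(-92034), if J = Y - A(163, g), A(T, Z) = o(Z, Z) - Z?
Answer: -1375/10226 ≈ -0.13446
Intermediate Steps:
Y = 12375 (Y = -125*(-99) = 12375)
A(T, Z) = 0 (A(T, Z) = Z - Z = 0)
J = 12375 (J = 12375 - 1*0 = 12375 + 0 = 12375)
J/(-92034) = 12375/(-92034) = 12375*(-1/92034) = -1375/10226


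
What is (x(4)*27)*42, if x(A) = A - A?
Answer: 0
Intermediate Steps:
x(A) = 0
(x(4)*27)*42 = (0*27)*42 = 0*42 = 0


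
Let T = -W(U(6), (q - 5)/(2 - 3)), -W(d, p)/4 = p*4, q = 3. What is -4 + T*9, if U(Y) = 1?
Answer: 284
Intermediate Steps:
W(d, p) = -16*p (W(d, p) = -4*p*4 = -16*p)
T = 32 (T = -(-16)*(3 - 5)/(2 - 3) = -(-16)*(-2/(-1)) = -(-16)*(-2*(-1)) = -(-16)*2 = -1*(-32) = 32)
-4 + T*9 = -4 + 32*9 = -4 + 288 = 284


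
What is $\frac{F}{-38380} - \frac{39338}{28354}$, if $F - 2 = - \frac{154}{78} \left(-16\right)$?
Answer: $- \frac{2945952445}{2122041714} \approx -1.3883$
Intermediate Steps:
$F = \frac{1310}{39}$ ($F = 2 + - \frac{154}{78} \left(-16\right) = 2 + \left(-154\right) \frac{1}{78} \left(-16\right) = 2 - - \frac{1232}{39} = 2 + \frac{1232}{39} = \frac{1310}{39} \approx 33.59$)
$\frac{F}{-38380} - \frac{39338}{28354} = \frac{1310}{39 \left(-38380\right)} - \frac{39338}{28354} = \frac{1310}{39} \left(- \frac{1}{38380}\right) - \frac{19669}{14177} = - \frac{131}{149682} - \frac{19669}{14177} = - \frac{2945952445}{2122041714}$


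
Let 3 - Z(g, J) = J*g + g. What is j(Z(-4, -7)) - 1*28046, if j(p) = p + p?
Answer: -28088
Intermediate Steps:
Z(g, J) = 3 - g - J*g (Z(g, J) = 3 - (J*g + g) = 3 - (g + J*g) = 3 + (-g - J*g) = 3 - g - J*g)
j(p) = 2*p
j(Z(-4, -7)) - 1*28046 = 2*(3 - 1*(-4) - 1*(-7)*(-4)) - 1*28046 = 2*(3 + 4 - 28) - 28046 = 2*(-21) - 28046 = -42 - 28046 = -28088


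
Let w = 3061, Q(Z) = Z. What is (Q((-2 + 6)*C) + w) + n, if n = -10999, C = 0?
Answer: -7938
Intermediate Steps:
(Q((-2 + 6)*C) + w) + n = ((-2 + 6)*0 + 3061) - 10999 = (4*0 + 3061) - 10999 = (0 + 3061) - 10999 = 3061 - 10999 = -7938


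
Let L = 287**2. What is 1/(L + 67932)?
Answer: 1/150301 ≈ 6.6533e-6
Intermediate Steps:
L = 82369
1/(L + 67932) = 1/(82369 + 67932) = 1/150301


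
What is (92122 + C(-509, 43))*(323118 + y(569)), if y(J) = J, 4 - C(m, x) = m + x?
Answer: 29970826704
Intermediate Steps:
C(m, x) = 4 - m - x (C(m, x) = 4 - (m + x) = 4 + (-m - x) = 4 - m - x)
(92122 + C(-509, 43))*(323118 + y(569)) = (92122 + (4 - 1*(-509) - 1*43))*(323118 + 569) = (92122 + (4 + 509 - 43))*323687 = (92122 + 470)*323687 = 92592*323687 = 29970826704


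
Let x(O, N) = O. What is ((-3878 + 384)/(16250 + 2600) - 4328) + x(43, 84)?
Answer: -40387872/9425 ≈ -4285.2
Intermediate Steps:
((-3878 + 384)/(16250 + 2600) - 4328) + x(43, 84) = ((-3878 + 384)/(16250 + 2600) - 4328) + 43 = (-3494/18850 - 4328) + 43 = (-3494*1/18850 - 4328) + 43 = (-1747/9425 - 4328) + 43 = -40793147/9425 + 43 = -40387872/9425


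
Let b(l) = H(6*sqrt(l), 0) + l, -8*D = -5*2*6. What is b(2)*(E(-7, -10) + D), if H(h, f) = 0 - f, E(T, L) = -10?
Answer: -5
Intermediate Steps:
D = 15/2 (D = -(-5*2)*6/8 = -(-5)*6/4 = -1/8*(-60) = 15/2 ≈ 7.5000)
H(h, f) = -f
b(l) = l (b(l) = -1*0 + l = 0 + l = l)
b(2)*(E(-7, -10) + D) = 2*(-10 + 15/2) = 2*(-5/2) = -5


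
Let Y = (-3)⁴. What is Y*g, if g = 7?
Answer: 567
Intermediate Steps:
Y = 81
Y*g = 81*7 = 567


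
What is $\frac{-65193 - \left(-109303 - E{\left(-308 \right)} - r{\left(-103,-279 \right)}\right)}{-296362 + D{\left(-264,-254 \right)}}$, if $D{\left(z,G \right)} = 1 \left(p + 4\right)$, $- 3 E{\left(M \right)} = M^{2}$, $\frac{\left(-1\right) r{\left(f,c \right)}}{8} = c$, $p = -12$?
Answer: $- \frac{22081}{444555} \approx -0.04967$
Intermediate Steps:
$r{\left(f,c \right)} = - 8 c$
$E{\left(M \right)} = - \frac{M^{2}}{3}$
$D{\left(z,G \right)} = -8$ ($D{\left(z,G \right)} = 1 \left(-12 + 4\right) = 1 \left(-8\right) = -8$)
$\frac{-65193 - \left(-109303 - E{\left(-308 \right)} - r{\left(-103,-279 \right)}\right)}{-296362 + D{\left(-264,-254 \right)}} = \frac{-65193 - \left(-111535 + \frac{94864}{3}\right)}{-296362 - 8} = \frac{-65193 + \left(\left(\left(- \frac{1}{3}\right) 94864 + 2232\right) + 109303\right)}{-296370} = \left(-65193 + \left(\left(- \frac{94864}{3} + 2232\right) + 109303\right)\right) \left(- \frac{1}{296370}\right) = \left(-65193 + \left(- \frac{88168}{3} + 109303\right)\right) \left(- \frac{1}{296370}\right) = \left(-65193 + \frac{239741}{3}\right) \left(- \frac{1}{296370}\right) = \frac{44162}{3} \left(- \frac{1}{296370}\right) = - \frac{22081}{444555}$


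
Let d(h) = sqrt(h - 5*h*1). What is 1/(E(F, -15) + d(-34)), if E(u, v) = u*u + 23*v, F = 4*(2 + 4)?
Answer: 231/53225 - 2*sqrt(34)/53225 ≈ 0.0041210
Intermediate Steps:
F = 24 (F = 4*6 = 24)
E(u, v) = u**2 + 23*v
d(h) = 2*sqrt(-h) (d(h) = sqrt(h - 5*h) = sqrt(-4*h) = 2*sqrt(-h))
1/(E(F, -15) + d(-34)) = 1/((24**2 + 23*(-15)) + 2*sqrt(-1*(-34))) = 1/((576 - 345) + 2*sqrt(34)) = 1/(231 + 2*sqrt(34))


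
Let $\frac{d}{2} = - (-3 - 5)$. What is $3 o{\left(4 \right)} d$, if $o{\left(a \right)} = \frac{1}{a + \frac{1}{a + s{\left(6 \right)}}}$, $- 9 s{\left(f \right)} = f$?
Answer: $\frac{480}{43} \approx 11.163$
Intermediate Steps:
$s{\left(f \right)} = - \frac{f}{9}$
$d = 16$ ($d = 2 \left(- (-3 - 5)\right) = 2 \left(\left(-1\right) \left(-8\right)\right) = 2 \cdot 8 = 16$)
$o{\left(a \right)} = \frac{1}{a + \frac{1}{- \frac{2}{3} + a}}$ ($o{\left(a \right)} = \frac{1}{a + \frac{1}{a - \frac{2}{3}}} = \frac{1}{a + \frac{1}{- \frac{2}{3} + a}}$)
$3 o{\left(4 \right)} d = 3 \frac{-2 + 3 \cdot 4}{3 - 8 + 3 \cdot 4^{2}} \cdot 16 = 3 \frac{-2 + 12}{3 - 8 + 3 \cdot 16} \cdot 16 = 3 \frac{1}{3 - 8 + 48} \cdot 10 \cdot 16 = 3 \cdot \frac{1}{43} \cdot 10 \cdot 16 = 3 \cdot \frac{10}{43} \cdot 16 = \frac{30}{43} \cdot 16 = \frac{480}{43}$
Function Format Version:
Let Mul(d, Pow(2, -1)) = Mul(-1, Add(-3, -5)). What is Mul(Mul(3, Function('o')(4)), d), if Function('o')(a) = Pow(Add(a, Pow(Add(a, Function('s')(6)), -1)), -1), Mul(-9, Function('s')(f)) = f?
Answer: Rational(480, 43) ≈ 11.163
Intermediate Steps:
Function('s')(f) = Mul(Rational(-1, 9), f)
d = 16 (d = Mul(2, Mul(-1, Add(-3, -5))) = Mul(2, Mul(-1, -8)) = Mul(2, 8) = 16)
Function('o')(a) = Pow(Add(a, Pow(Add(Rational(-2, 3), a), -1)), -1) (Function('o')(a) = Pow(Add(a, Pow(Add(a, Mul(Rational(-1, 9), 6)), -1)), -1) = Pow(Add(a, Pow(Add(a, Rational(-2, 3)), -1)), -1) = Pow(Add(a, Pow(Add(Rational(-2, 3), a), -1)), -1))
Mul(Mul(3, Function('o')(4)), d) = Mul(Mul(3, Mul(Pow(Add(3, Mul(-2, 4), Mul(3, Pow(4, 2))), -1), Add(-2, Mul(3, 4)))), 16) = Mul(Mul(3, Mul(Pow(Add(3, -8, Mul(3, 16)), -1), Add(-2, 12))), 16) = Mul(Mul(3, Mul(Pow(Add(3, -8, 48), -1), 10)), 16) = Mul(Mul(3, Mul(Pow(43, -1), 10)), 16) = Mul(Mul(3, Mul(Rational(1, 43), 10)), 16) = Mul(Mul(3, Rational(10, 43)), 16) = Mul(Rational(30, 43), 16) = Rational(480, 43)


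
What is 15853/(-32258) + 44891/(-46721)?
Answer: -2188761891/1507126018 ≈ -1.4523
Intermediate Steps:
15853/(-32258) + 44891/(-46721) = 15853*(-1/32258) + 44891*(-1/46721) = -15853/32258 - 44891/46721 = -2188761891/1507126018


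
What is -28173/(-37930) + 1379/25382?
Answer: 27406877/34383545 ≈ 0.79709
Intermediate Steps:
-28173/(-37930) + 1379/25382 = -28173*(-1/37930) + 1379*(1/25382) = 28173/37930 + 197/3626 = 27406877/34383545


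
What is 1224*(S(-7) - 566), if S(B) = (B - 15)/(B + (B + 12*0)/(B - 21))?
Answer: -2066384/3 ≈ -6.8880e+5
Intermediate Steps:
S(B) = (-15 + B)/(B + B/(-21 + B)) (S(B) = (-15 + B)/(B + (B + 0)/(-21 + B)) = (-15 + B)/(B + B/(-21 + B)))
1224*(S(-7) - 566) = 1224*((315 + (-7)² - 36*(-7))/((-7)*(-20 - 7)) - 566) = 1224*(-⅐*(315 + 49 + 252)/(-27) - 566) = 1224*(-⅐*(-1/27)*616 - 566) = 1224*(88/27 - 566) = 1224*(-15194/27) = -2066384/3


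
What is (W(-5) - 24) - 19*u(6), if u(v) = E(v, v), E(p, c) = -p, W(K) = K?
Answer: 85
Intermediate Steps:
u(v) = -v
(W(-5) - 24) - 19*u(6) = (-5 - 24) - (-19)*6 = -29 - 19*(-6) = -29 + 114 = 85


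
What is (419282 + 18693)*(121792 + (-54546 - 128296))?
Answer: -26738373750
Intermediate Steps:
(419282 + 18693)*(121792 + (-54546 - 128296)) = 437975*(121792 - 182842) = 437975*(-61050) = -26738373750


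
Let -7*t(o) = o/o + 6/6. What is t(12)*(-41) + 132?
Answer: 1006/7 ≈ 143.71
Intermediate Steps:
t(o) = -2/7 (t(o) = -(o/o + 6/6)/7 = -(1 + 6*(⅙))/7 = -(1 + 1)/7 = -⅐*2 = -2/7)
t(12)*(-41) + 132 = -2/7*(-41) + 132 = 82/7 + 132 = 1006/7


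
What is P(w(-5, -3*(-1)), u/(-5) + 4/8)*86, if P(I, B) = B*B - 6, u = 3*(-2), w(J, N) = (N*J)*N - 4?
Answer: -13373/50 ≈ -267.46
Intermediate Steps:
w(J, N) = -4 + J*N² (w(J, N) = (J*N)*N - 4 = J*N² - 4 = -4 + J*N²)
u = -6
P(I, B) = -6 + B² (P(I, B) = B² - 6 = -6 + B²)
P(w(-5, -3*(-1)), u/(-5) + 4/8)*86 = (-6 + (-6/(-5) + 4/8)²)*86 = (-6 + (-6*(-⅕) + 4*(⅛))²)*86 = (-6 + (6/5 + ½)²)*86 = (-6 + (17/10)²)*86 = (-6 + 289/100)*86 = -311/100*86 = -13373/50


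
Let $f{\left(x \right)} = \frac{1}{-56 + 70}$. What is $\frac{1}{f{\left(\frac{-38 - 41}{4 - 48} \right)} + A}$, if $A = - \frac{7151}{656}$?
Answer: $- \frac{4592}{49729} \approx -0.09234$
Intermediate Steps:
$A = - \frac{7151}{656}$ ($A = \left(-7151\right) \frac{1}{656} = - \frac{7151}{656} \approx -10.901$)
$f{\left(x \right)} = \frac{1}{14}$
$\frac{1}{f{\left(\frac{-38 - 41}{4 - 48} \right)} + A} = \frac{1}{\frac{1}{14} - \frac{7151}{656}} = \frac{1}{- \frac{49729}{4592}} = - \frac{4592}{49729}$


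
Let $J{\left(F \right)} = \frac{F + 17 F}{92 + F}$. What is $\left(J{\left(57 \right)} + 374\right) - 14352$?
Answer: $- \frac{2081696}{149} \approx -13971.0$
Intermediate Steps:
$J{\left(F \right)} = \frac{18 F}{92 + F}$
$\left(J{\left(57 \right)} + 374\right) - 14352 = \left(18 \cdot 57 \frac{1}{92 + 57} + 374\right) - 14352 = \left(18 \cdot 57 \cdot \frac{1}{149} + 374\right) - 14352 = \left(\frac{1026}{149} + 374\right) - 14352 = \frac{56752}{149} - 14352 = - \frac{2081696}{149}$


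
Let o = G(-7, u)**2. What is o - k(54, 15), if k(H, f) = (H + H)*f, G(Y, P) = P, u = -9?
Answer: -1539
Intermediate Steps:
k(H, f) = 2*H*f (k(H, f) = (2*H)*f = 2*H*f)
o = 81 (o = (-9)**2 = 81)
o - k(54, 15) = 81 - 2*54*15 = 81 - 1*1620 = 81 - 1620 = -1539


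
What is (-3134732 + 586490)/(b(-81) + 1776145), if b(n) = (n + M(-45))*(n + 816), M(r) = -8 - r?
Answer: -2548242/1743805 ≈ -1.4613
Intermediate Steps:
b(n) = (37 + n)*(816 + n) (b(n) = (n + (-8 - 1*(-45)))*(n + 816) = (n + (-8 + 45))*(816 + n) = (n + 37)*(816 + n) = (37 + n)*(816 + n))
(-3134732 + 586490)/(b(-81) + 1776145) = (-3134732 + 586490)/((30192 + (-81)² + 853*(-81)) + 1776145) = -2548242/((30192 + 6561 - 69093) + 1776145) = -2548242/(-32340 + 1776145) = -2548242/1743805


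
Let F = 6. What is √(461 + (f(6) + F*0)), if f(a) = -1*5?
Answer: 2*√114 ≈ 21.354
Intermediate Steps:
f(a) = -5
√(461 + (f(6) + F*0)) = √(461 + (-5 + 6*0)) = √(461 + (-5 + 0)) = √(461 - 5) = √456 = 2*√114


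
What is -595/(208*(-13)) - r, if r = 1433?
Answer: -3874237/2704 ≈ -1432.8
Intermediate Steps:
-595/(208*(-13)) - r = -595/(208*(-13)) - 1*1433 = -595/(-2704) - 1433 = -595*(-1/2704) - 1433 = 595/2704 - 1433 = -3874237/2704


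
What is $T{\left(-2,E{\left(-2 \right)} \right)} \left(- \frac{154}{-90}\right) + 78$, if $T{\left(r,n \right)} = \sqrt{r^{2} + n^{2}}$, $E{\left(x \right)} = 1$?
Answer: $78 + \frac{77 \sqrt{5}}{45} \approx 81.826$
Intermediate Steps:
$T{\left(r,n \right)} = \sqrt{n^{2} + r^{2}}$
$T{\left(-2,E{\left(-2 \right)} \right)} \left(- \frac{154}{-90}\right) + 78 = \sqrt{1^{2} + \left(-2\right)^{2}} \left(- \frac{154}{-90}\right) + 78 = \sqrt{1 + 4} \left(\left(-154\right) \left(- \frac{1}{90}\right)\right) + 78 = \sqrt{5} \cdot \frac{77}{45} + 78 = \frac{77 \sqrt{5}}{45} + 78 = 78 + \frac{77 \sqrt{5}}{45}$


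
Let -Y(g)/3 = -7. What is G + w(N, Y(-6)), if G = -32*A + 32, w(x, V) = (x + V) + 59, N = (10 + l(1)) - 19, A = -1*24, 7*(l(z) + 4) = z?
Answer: 6070/7 ≈ 867.14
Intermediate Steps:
l(z) = -4 + z/7
Y(g) = 21 (Y(g) = -3*(-7) = 21)
A = -24
N = -90/7 (N = (10 + (-4 + (⅐)*1)) - 19 = (10 + (-4 + ⅐)) - 19 = (10 - 27/7) - 19 = 43/7 - 19 = -90/7 ≈ -12.857)
w(x, V) = 59 + V + x (w(x, V) = (V + x) + 59 = 59 + V + x)
G = 800 (G = -32*(-24) + 32 = 768 + 32 = 800)
G + w(N, Y(-6)) = 800 + (59 + 21 - 90/7) = 800 + 470/7 = 6070/7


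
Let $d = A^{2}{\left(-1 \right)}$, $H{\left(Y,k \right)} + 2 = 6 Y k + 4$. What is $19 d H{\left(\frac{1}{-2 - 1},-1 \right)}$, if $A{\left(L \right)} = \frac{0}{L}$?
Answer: $0$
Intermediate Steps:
$A{\left(L \right)} = 0$
$H{\left(Y,k \right)} = 2 + 6 Y k$ ($H{\left(Y,k \right)} = -2 + \left(6 Y k + 4\right) = -2 + \left(4 + 6 Y k\right) = 2 + 6 Y k$)
$d = 0$ ($d = 0^{2} = 0$)
$19 d H{\left(\frac{1}{-2 - 1},-1 \right)} = 19 \cdot 0 \left(2 + 6 \frac{1}{-2 - 1} \left(-1\right)\right) = 0 \left(2 + 6 \frac{1}{-3} \left(-1\right)\right) = 0 \left(2 + 6 \left(- \frac{1}{3}\right) \left(-1\right)\right) = 0 \left(2 + 2\right) = 0 \cdot 4 = 0$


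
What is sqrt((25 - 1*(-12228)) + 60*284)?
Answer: sqrt(29293) ≈ 171.15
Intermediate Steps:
sqrt((25 - 1*(-12228)) + 60*284) = sqrt((25 + 12228) + 17040) = sqrt(12253 + 17040) = sqrt(29293)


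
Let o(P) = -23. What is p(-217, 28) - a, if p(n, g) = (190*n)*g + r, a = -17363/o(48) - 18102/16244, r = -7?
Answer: -215798440395/186806 ≈ -1.1552e+6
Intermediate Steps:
a = 140814113/186806 (a = -17363/(-23) - 18102/16244 = -17363*(-1/23) - 18102*1/16244 = 17363/23 - 9051/8122 = 140814113/186806 ≈ 753.80)
p(n, g) = -7 + 190*g*n (p(n, g) = (190*n)*g - 7 = 190*g*n - 7 = -7 + 190*g*n)
p(-217, 28) - a = (-7 + 190*28*(-217)) - 1*140814113/186806 = (-7 - 1154440) - 140814113/186806 = -1154447 - 140814113/186806 = -215798440395/186806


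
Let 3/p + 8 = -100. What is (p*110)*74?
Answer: -2035/9 ≈ -226.11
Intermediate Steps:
p = -1/36 (p = 3/(-8 - 100) = 3/(-108) = 3*(-1/108) = -1/36 ≈ -0.027778)
(p*110)*74 = -1/36*110*74 = -55/18*74 = -2035/9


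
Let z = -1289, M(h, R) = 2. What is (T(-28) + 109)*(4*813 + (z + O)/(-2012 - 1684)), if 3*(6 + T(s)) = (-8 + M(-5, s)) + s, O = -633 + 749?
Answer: 100171375/336 ≈ 2.9813e+5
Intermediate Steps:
O = 116
T(s) = -8 + s/3 (T(s) = -6 + ((-8 + 2) + s)/3 = -6 + (-6 + s)/3 = -6 + (-2 + s/3) = -8 + s/3)
(T(-28) + 109)*(4*813 + (z + O)/(-2012 - 1684)) = ((-8 + (⅓)*(-28)) + 109)*(4*813 + (-1289 + 116)/(-2012 - 1684)) = ((-8 - 28/3) + 109)*(3252 - 1173/(-3696)) = (-52/3 + 109)*(3252 - 1173*(-1/3696)) = 275*(3252 + 391/1232)/3 = (275/3)*(4006855/1232) = 100171375/336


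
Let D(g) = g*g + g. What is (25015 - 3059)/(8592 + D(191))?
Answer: 5489/11316 ≈ 0.48507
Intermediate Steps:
D(g) = g + g² (D(g) = g² + g = g + g²)
(25015 - 3059)/(8592 + D(191)) = (25015 - 3059)/(8592 + 191*(1 + 191)) = 21956/(8592 + 191*192) = 21956/(8592 + 36672) = 21956/45264 = 21956*(1/45264) = 5489/11316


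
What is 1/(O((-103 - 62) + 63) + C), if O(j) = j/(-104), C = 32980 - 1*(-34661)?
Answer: 52/3517383 ≈ 1.4784e-5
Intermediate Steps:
C = 67641 (C = 32980 + 34661 = 67641)
O(j) = -j/104 (O(j) = j*(-1/104) = -j/104)
1/(O((-103 - 62) + 63) + C) = 1/(-((-103 - 62) + 63)/104 + 67641) = 1/(-(-165 + 63)/104 + 67641) = 1/(-1/104*(-102) + 67641) = 1/(51/52 + 67641) = 1/(3517383/52) = 52/3517383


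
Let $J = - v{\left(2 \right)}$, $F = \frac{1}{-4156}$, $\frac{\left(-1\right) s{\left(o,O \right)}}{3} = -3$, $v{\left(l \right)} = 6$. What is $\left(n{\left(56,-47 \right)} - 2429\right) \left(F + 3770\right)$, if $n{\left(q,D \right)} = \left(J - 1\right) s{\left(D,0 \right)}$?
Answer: $- \frac{9761238137}{1039} \approx -9.3948 \cdot 10^{6}$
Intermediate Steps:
$s{\left(o,O \right)} = 9$ ($s{\left(o,O \right)} = \left(-3\right) \left(-3\right) = 9$)
$F = - \frac{1}{4156} \approx -0.00024062$
$J = -6$ ($J = \left(-1\right) 6 = -6$)
$n{\left(q,D \right)} = -63$ ($n{\left(q,D \right)} = \left(-6 - 1\right) 9 = \left(-7\right) 9 = -63$)
$\left(n{\left(56,-47 \right)} - 2429\right) \left(F + 3770\right) = \left(-63 - 2429\right) \left(- \frac{1}{4156} + 3770\right) = \left(-2492\right) \frac{15668119}{4156} = - \frac{9761238137}{1039}$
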